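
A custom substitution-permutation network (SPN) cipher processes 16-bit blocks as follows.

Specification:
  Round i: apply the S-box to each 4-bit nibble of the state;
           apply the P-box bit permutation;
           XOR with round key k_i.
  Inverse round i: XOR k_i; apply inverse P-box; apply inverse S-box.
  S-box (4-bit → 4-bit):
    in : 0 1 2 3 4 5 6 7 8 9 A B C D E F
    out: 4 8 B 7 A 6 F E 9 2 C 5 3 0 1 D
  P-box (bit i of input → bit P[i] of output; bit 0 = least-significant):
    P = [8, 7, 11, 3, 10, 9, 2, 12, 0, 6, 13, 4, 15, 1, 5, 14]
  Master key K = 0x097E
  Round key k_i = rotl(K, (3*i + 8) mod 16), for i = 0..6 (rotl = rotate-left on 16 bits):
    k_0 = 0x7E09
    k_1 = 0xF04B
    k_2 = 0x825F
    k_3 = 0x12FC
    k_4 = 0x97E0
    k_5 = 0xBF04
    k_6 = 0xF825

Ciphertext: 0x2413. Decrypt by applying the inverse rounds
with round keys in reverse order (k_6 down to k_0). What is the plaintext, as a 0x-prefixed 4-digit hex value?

s_0 = ciphertext = 0x2413
s_1 = InvRound(s_0, k_6) = 0x61F0
s_2 = InvRound(s_1, k_5) = 0xF465
s_3 = InvRound(s_2, k_4) = 0x1B5C
s_4 = InvRound(s_3, k_3) = 0x0DD3
s_5 = InvRound(s_4, k_2) = 0xED36
s_6 = InvRound(s_5, k_1) = 0x02FF
s_7 = InvRound(s_6, k_0) = 0x77F5

0x77F5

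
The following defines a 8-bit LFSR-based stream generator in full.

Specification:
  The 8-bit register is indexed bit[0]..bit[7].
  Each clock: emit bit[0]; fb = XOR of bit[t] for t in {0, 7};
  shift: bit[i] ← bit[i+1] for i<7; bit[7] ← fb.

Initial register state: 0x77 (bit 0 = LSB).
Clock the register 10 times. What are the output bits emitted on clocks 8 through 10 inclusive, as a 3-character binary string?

reg_0 = 0x77
clock 1: out=1, reg = 0xBB
clock 2: out=1, reg = 0x5D
clock 3: out=1, reg = 0xAE
clock 4: out=0, reg = 0xD7
clock 5: out=1, reg = 0x6B
clock 6: out=1, reg = 0xB5
clock 7: out=1, reg = 0x5A
clock 8: out=0, reg = 0x2D
clock 9: out=1, reg = 0x96
clock 10: out=0, reg = 0xCB

010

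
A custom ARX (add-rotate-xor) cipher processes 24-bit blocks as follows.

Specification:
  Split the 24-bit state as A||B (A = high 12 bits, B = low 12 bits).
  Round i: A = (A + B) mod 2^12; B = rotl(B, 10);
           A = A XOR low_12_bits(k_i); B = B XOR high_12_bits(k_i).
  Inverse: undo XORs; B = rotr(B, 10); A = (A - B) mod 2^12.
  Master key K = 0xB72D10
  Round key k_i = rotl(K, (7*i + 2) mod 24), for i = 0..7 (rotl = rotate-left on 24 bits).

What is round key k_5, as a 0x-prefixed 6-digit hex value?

K = 0xB72D10
k_0 = rotl(K, (7*0+2) mod 24) = rotl(K, 2) = 0xDCB442
k_1 = rotl(K, (7*1+2) mod 24) = rotl(K, 9) = 0x5A216E
k_2 = rotl(K, (7*2+2) mod 24) = rotl(K, 16) = 0x10B72D
k_3 = rotl(K, (7*3+2) mod 24) = rotl(K, 23) = 0x5B9688
k_4 = rotl(K, (7*4+2) mod 24) = rotl(K, 6) = 0xCB442D
k_5 = rotl(K, (7*5+2) mod 24) = rotl(K, 13) = 0xA216E5

0xA216E5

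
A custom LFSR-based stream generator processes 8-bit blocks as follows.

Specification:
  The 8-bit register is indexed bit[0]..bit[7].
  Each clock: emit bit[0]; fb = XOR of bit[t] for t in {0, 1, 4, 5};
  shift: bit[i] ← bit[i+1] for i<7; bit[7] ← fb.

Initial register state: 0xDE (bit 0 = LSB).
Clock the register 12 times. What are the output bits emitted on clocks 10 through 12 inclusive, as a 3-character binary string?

reg_0 = 0xDE
clock 1: out=0, reg = 0x6F
clock 2: out=1, reg = 0xB7
clock 3: out=1, reg = 0x5B
clock 4: out=1, reg = 0xAD
clock 5: out=1, reg = 0x56
clock 6: out=0, reg = 0x2B
clock 7: out=1, reg = 0x95
clock 8: out=1, reg = 0x4A
clock 9: out=0, reg = 0xA5
clock 10: out=1, reg = 0x52
clock 11: out=0, reg = 0x29
clock 12: out=1, reg = 0x14

101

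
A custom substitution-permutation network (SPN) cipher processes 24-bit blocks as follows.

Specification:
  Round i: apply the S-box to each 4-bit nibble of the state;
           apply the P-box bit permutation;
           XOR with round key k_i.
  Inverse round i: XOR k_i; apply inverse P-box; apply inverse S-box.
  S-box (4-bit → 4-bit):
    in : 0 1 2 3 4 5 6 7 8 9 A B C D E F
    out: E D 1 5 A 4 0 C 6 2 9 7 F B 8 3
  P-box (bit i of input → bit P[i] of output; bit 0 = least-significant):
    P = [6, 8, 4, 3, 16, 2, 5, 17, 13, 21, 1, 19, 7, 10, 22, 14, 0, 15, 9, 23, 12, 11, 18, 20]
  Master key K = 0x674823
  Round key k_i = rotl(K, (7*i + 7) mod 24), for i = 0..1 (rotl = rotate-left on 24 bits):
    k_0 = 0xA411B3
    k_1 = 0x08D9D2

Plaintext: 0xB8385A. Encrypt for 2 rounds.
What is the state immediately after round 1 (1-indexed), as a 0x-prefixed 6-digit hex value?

s_0 = plaintext = 0xB8385A
s_1 = Round(s_0, k_0) = 0xC08B59
s_2 = Round(s_1, k_1) = 0xFC66F0

0xC08B59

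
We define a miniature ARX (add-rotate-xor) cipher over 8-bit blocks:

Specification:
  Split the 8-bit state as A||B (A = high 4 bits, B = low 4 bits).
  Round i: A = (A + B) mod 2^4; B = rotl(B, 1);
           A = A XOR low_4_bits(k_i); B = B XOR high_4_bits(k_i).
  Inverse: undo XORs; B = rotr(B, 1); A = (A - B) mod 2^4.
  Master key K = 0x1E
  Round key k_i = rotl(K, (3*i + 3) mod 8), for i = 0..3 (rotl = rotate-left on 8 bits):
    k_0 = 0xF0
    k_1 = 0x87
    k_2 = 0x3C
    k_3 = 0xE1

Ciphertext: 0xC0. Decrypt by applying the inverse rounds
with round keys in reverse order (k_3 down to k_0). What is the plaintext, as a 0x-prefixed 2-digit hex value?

s_0 = ciphertext = 0xC0
s_1 = InvRound(s_0, k_3) = 0x67
s_2 = InvRound(s_1, k_2) = 0x82
s_3 = InvRound(s_2, k_1) = 0xA5
s_4 = InvRound(s_3, k_0) = 0x55

0x55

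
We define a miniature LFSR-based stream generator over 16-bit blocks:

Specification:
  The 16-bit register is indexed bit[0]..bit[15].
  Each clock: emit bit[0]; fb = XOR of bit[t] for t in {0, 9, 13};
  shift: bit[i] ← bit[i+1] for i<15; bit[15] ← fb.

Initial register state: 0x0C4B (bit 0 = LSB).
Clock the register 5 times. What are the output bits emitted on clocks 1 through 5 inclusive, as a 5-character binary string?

reg_0 = 0x0C4B
clock 1: out=1, reg = 0x8625
clock 2: out=1, reg = 0x4312
clock 3: out=0, reg = 0xA189
clock 4: out=1, reg = 0x50C4
clock 5: out=0, reg = 0x2862

11010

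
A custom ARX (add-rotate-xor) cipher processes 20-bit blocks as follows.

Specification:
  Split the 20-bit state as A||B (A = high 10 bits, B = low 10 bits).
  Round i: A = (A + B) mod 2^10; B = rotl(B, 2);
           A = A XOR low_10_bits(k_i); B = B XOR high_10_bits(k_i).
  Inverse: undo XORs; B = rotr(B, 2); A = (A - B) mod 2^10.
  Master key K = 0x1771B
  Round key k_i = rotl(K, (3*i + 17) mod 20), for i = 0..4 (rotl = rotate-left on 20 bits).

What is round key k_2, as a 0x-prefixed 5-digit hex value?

0xBB8D8

K = 0x1771B
k_0 = rotl(K, (3*0+17) mod 20) = rotl(K, 17) = 0x62EE3
k_1 = rotl(K, (3*1+17) mod 20) = rotl(K, 0) = 0x1771B
k_2 = rotl(K, (3*2+17) mod 20) = rotl(K, 3) = 0xBB8D8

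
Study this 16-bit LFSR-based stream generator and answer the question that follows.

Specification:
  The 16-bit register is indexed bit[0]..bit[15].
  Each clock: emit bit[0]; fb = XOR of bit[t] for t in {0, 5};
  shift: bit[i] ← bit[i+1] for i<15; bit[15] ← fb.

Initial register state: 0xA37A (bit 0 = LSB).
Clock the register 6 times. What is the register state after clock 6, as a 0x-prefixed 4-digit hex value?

0x868D

reg_0 = 0xA37A
clock 1: out=0, reg = 0xD1BD
clock 2: out=1, reg = 0x68DE
clock 3: out=0, reg = 0x346F
clock 4: out=1, reg = 0x1A37
clock 5: out=1, reg = 0x0D1B
clock 6: out=1, reg = 0x868D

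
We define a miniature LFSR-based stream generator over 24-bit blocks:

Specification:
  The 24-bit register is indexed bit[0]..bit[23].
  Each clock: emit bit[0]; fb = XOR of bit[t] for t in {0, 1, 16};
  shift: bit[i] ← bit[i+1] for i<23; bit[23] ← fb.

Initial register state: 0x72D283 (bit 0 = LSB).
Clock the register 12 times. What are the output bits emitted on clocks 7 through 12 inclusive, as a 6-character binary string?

010100

reg_0 = 0x72D283
clock 1: out=1, reg = 0x396941
clock 2: out=1, reg = 0x1CB4A0
clock 3: out=0, reg = 0x0E5A50
clock 4: out=0, reg = 0x072D28
clock 5: out=0, reg = 0x839694
clock 6: out=0, reg = 0xC1CB4A
clock 7: out=0, reg = 0x60E5A5
clock 8: out=1, reg = 0xB072D2
clock 9: out=0, reg = 0xD83969
clock 10: out=1, reg = 0xEC1CB4
clock 11: out=0, reg = 0x760E5A
clock 12: out=0, reg = 0xBB072D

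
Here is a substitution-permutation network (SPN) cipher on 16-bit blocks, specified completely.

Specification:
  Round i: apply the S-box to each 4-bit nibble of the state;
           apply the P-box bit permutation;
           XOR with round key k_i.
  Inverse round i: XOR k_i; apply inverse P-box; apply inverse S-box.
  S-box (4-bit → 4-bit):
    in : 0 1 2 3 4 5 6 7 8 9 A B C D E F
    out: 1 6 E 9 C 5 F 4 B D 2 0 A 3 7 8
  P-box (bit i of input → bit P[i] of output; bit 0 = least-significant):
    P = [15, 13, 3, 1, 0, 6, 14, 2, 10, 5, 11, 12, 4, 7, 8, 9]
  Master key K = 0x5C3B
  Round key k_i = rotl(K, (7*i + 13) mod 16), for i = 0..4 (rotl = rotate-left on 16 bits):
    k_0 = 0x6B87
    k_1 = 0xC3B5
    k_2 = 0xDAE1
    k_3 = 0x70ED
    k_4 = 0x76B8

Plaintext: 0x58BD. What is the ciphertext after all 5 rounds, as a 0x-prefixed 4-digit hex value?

0x9E7A

s_0 = plaintext = 0x58BD
s_1 = Round(s_0, k_0) = 0xDEB7
s_2 = Round(s_1, k_1) = 0xCF0D
s_3 = Round(s_2, k_2) = 0x6860
s_4 = Round(s_3, k_3) = 0xA718
s_5 = Round(s_4, k_4) = 0x9E7A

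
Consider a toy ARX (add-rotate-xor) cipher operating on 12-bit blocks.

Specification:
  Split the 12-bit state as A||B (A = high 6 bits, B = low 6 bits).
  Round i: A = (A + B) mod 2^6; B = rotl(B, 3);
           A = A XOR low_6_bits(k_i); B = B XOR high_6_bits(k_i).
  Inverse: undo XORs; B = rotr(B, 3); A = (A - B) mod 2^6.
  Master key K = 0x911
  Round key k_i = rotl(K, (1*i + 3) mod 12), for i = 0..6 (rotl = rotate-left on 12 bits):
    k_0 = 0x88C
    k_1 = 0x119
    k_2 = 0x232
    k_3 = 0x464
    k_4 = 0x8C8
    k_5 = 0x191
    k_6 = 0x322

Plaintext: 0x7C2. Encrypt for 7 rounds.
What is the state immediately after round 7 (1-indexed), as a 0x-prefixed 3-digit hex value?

s_0 = plaintext = 0x7C2
s_1 = Round(s_0, k_0) = 0xB72
s_2 = Round(s_1, k_1) = 0x192
s_3 = Round(s_2, k_2) = 0xA9A
s_4 = Round(s_3, k_3) = 0x802
s_5 = Round(s_4, k_4) = 0xAB3
s_6 = Round(s_5, k_5) = 0x318
s_7 = Round(s_6, k_6) = 0x18F

0x18F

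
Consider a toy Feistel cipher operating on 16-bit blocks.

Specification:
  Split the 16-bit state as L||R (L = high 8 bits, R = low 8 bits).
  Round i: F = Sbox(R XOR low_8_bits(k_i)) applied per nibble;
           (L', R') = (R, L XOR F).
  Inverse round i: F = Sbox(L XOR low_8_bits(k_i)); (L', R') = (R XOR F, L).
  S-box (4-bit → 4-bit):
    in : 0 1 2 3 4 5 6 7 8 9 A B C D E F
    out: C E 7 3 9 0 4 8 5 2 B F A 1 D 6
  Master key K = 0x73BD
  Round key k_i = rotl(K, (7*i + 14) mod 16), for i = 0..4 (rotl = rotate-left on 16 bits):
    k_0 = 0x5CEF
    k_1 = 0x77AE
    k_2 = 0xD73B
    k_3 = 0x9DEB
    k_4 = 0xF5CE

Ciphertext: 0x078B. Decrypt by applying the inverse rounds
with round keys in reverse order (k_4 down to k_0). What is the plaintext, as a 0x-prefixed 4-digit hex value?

0x6D15

s_0 = ciphertext = 0x078B
s_1 = InvRound(s_0, k_4) = 0x2907
s_2 = InvRound(s_1, k_3) = 0xA029
s_3 = InvRound(s_2, k_2) = 0x06A0
s_4 = InvRound(s_3, k_1) = 0x1506
s_5 = InvRound(s_4, k_0) = 0x6D15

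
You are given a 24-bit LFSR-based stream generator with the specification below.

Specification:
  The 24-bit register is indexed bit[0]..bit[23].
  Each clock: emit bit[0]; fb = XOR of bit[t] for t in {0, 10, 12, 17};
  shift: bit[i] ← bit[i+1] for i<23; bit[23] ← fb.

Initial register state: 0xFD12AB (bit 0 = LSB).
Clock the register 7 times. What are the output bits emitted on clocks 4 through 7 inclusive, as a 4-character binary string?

reg_0 = 0xFD12AB
clock 1: out=1, reg = 0x7E8955
clock 2: out=1, reg = 0x3F44AA
clock 3: out=0, reg = 0x1FA255
clock 4: out=1, reg = 0x0FD12A
clock 5: out=0, reg = 0x07E895
clock 6: out=1, reg = 0x03F44A
clock 7: out=0, reg = 0x81FA25

1010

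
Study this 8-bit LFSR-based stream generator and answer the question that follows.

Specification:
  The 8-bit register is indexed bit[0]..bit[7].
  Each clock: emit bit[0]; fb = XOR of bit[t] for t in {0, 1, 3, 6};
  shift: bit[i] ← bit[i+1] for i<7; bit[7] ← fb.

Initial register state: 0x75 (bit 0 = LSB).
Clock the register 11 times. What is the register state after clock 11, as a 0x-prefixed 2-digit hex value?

reg_0 = 0x75
clock 1: out=1, reg = 0x3A
clock 2: out=0, reg = 0x1D
clock 3: out=1, reg = 0x0E
clock 4: out=0, reg = 0x07
clock 5: out=1, reg = 0x03
clock 6: out=1, reg = 0x01
clock 7: out=1, reg = 0x80
clock 8: out=0, reg = 0x40
clock 9: out=0, reg = 0xA0
clock 10: out=0, reg = 0x50
clock 11: out=0, reg = 0xA8

0xA8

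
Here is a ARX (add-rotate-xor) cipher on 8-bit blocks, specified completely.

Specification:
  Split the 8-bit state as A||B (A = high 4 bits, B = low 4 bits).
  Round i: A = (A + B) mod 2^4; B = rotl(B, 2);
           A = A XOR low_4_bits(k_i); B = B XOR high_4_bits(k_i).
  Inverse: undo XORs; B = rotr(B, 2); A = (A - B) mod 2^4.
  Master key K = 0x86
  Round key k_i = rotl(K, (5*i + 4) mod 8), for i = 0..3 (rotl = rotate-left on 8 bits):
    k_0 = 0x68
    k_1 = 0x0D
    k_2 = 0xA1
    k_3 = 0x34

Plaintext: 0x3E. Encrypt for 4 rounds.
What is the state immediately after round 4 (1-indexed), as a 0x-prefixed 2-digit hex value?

s_0 = plaintext = 0x3E
s_1 = Round(s_0, k_0) = 0x9D
s_2 = Round(s_1, k_1) = 0xB7
s_3 = Round(s_2, k_2) = 0x37
s_4 = Round(s_3, k_3) = 0xEE

0xEE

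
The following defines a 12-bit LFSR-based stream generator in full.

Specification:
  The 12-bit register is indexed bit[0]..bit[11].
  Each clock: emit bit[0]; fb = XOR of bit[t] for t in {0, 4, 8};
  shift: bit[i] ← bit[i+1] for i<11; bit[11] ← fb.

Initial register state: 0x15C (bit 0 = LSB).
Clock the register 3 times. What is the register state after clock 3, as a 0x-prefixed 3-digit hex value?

reg_0 = 0x15C
clock 1: out=0, reg = 0x0AE
clock 2: out=0, reg = 0x057
clock 3: out=1, reg = 0x02B

0x02B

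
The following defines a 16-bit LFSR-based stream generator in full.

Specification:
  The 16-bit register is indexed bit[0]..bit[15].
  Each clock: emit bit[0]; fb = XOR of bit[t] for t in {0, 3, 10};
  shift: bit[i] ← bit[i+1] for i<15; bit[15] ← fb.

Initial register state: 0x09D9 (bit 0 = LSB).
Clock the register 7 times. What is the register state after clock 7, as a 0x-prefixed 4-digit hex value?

0xC013

reg_0 = 0x09D9
clock 1: out=1, reg = 0x04EC
clock 2: out=0, reg = 0x0276
clock 3: out=0, reg = 0x013B
clock 4: out=1, reg = 0x009D
clock 5: out=1, reg = 0x004E
clock 6: out=0, reg = 0x8027
clock 7: out=1, reg = 0xC013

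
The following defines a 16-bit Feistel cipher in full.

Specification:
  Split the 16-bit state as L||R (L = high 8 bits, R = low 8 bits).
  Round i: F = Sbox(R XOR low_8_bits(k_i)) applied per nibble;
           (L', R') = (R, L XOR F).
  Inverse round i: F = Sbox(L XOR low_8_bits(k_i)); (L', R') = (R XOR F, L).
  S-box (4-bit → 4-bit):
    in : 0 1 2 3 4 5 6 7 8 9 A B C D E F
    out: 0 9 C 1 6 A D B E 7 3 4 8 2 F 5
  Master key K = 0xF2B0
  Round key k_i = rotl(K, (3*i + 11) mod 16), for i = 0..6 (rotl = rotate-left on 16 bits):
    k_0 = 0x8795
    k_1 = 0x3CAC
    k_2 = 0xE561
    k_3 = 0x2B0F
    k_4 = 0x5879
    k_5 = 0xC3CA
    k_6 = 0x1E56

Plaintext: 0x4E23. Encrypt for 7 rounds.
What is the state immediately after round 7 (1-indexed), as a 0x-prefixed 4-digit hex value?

0x1B1C

s_0 = plaintext = 0x4E23
s_1 = Round(s_0, k_0) = 0x2303
s_2 = Round(s_1, k_1) = 0x0316
s_3 = Round(s_2, k_2) = 0x16B8
s_4 = Round(s_3, k_3) = 0xB85D
s_5 = Round(s_4, k_4) = 0x5D7E
s_6 = Round(s_5, k_5) = 0x7E1B
s_7 = Round(s_6, k_6) = 0x1B1C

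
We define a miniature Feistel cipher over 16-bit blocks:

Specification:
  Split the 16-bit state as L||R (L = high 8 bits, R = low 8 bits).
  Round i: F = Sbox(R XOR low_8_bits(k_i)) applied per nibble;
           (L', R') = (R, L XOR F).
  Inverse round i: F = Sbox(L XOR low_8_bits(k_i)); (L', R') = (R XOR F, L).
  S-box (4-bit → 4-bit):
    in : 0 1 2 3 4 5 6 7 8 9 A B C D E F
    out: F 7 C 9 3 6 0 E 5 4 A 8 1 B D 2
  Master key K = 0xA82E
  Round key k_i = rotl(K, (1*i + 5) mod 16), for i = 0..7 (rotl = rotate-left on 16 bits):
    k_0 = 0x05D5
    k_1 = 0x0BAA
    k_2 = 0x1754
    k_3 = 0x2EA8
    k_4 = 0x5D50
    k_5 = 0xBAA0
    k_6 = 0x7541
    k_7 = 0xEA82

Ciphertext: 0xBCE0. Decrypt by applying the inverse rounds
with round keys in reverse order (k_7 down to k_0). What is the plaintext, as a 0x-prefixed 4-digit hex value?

s_0 = ciphertext = 0xBCE0
s_1 = InvRound(s_0, k_7) = 0x7DBC
s_2 = InvRound(s_1, k_6) = 0x2D7D
s_3 = InvRound(s_2, k_5) = 0x262D
s_4 = InvRound(s_3, k_4) = 0xCD26
s_5 = InvRound(s_4, k_3) = 0x20CD
s_6 = InvRound(s_5, k_2) = 0x2E20
s_7 = InvRound(s_6, k_1) = 0x732E
s_8 = InvRound(s_7, k_0) = 0x8E73

0x8E73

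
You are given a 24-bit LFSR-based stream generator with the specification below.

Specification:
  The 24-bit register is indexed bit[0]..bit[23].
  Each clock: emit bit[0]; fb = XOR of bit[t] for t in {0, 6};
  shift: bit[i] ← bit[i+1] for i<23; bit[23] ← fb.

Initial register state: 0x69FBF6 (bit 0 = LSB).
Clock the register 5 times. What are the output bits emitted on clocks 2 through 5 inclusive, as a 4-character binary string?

1101

reg_0 = 0x69FBF6
clock 1: out=0, reg = 0xB4FDFB
clock 2: out=1, reg = 0x5A7EFD
clock 3: out=1, reg = 0x2D3F7E
clock 4: out=0, reg = 0x969FBF
clock 5: out=1, reg = 0xCB4FDF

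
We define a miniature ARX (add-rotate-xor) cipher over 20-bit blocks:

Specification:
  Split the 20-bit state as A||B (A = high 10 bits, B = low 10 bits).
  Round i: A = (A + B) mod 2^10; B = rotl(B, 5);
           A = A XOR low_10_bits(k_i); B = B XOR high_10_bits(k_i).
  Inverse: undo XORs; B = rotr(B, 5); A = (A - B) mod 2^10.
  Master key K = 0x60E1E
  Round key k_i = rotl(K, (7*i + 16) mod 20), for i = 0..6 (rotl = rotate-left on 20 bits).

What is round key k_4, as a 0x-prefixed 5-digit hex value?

K = 0x60E1E
k_0 = rotl(K, (7*0+16) mod 20) = rotl(K, 16) = 0xE60E1
k_1 = rotl(K, (7*1+16) mod 20) = rotl(K, 3) = 0x070F3
k_2 = rotl(K, (7*2+16) mod 20) = rotl(K, 10) = 0x87983
k_3 = rotl(K, (7*3+16) mod 20) = rotl(K, 17) = 0xCC1C3
k_4 = rotl(K, (7*4+16) mod 20) = rotl(K, 4) = 0x0E1E6

0x0E1E6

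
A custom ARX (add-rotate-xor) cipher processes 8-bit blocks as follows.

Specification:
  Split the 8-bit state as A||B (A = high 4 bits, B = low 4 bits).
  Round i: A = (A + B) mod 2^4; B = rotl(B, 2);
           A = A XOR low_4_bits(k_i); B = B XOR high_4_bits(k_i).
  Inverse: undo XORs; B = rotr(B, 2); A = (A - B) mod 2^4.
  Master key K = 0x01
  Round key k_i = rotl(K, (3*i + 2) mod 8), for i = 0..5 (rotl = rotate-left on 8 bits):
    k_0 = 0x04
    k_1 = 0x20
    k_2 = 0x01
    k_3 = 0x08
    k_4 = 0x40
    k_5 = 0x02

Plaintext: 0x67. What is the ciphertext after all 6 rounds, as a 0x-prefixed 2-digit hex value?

0xF4

s_0 = plaintext = 0x67
s_1 = Round(s_0, k_0) = 0x9D
s_2 = Round(s_1, k_1) = 0x65
s_3 = Round(s_2, k_2) = 0xA5
s_4 = Round(s_3, k_3) = 0x75
s_5 = Round(s_4, k_4) = 0xC1
s_6 = Round(s_5, k_5) = 0xF4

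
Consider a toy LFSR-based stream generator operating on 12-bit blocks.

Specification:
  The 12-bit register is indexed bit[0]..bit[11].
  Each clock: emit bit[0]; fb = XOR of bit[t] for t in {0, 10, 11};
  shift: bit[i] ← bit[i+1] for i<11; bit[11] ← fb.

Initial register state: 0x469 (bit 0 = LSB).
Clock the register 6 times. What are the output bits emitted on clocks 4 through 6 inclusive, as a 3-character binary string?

101

reg_0 = 0x469
clock 1: out=1, reg = 0x234
clock 2: out=0, reg = 0x11A
clock 3: out=0, reg = 0x08D
clock 4: out=1, reg = 0x846
clock 5: out=0, reg = 0xC23
clock 6: out=1, reg = 0xE11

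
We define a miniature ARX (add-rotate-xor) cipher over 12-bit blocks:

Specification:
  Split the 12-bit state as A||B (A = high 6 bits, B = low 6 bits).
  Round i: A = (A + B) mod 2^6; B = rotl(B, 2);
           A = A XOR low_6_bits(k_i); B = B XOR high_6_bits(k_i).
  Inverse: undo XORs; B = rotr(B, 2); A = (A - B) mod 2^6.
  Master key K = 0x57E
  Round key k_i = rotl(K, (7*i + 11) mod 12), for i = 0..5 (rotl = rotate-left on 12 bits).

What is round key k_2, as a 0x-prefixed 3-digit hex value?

K = 0x57E
k_0 = rotl(K, (7*0+11) mod 12) = rotl(K, 11) = 0x2BF
k_1 = rotl(K, (7*1+11) mod 12) = rotl(K, 6) = 0xF95
k_2 = rotl(K, (7*2+11) mod 12) = rotl(K, 1) = 0xAFC

0xAFC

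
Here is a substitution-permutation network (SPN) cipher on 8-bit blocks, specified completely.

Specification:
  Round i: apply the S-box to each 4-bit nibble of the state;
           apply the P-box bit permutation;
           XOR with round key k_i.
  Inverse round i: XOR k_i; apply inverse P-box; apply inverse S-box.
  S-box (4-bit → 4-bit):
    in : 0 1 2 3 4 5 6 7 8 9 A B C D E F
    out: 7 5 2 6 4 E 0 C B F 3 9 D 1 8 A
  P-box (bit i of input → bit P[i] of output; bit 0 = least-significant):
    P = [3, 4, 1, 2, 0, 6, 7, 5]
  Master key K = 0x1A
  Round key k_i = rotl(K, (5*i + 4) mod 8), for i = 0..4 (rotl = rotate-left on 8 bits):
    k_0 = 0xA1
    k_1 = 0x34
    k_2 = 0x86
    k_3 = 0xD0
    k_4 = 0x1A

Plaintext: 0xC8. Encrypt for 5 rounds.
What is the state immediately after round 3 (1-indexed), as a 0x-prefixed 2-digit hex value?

s_0 = plaintext = 0xC8
s_1 = Round(s_0, k_0) = 0x1C
s_2 = Round(s_1, k_1) = 0xBB
s_3 = Round(s_2, k_2) = 0xAB
s_4 = Round(s_3, k_3) = 0x9D
s_5 = Round(s_4, k_4) = 0xF3

0xAB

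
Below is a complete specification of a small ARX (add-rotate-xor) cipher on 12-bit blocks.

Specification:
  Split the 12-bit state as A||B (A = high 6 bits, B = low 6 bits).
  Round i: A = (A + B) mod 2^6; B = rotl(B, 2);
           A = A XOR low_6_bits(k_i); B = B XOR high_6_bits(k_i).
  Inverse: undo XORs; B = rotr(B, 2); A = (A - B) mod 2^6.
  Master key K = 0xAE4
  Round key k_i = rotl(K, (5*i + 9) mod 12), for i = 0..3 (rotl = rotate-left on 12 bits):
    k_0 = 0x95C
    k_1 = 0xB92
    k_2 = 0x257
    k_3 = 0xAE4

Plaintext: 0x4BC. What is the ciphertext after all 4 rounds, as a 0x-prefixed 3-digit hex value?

s_0 = plaintext = 0x4BC
s_1 = Round(s_0, k_0) = 0x496
s_2 = Round(s_1, k_1) = 0xEB7
s_3 = Round(s_2, k_2) = 0x996
s_4 = Round(s_3, k_3) = 0x632

0x632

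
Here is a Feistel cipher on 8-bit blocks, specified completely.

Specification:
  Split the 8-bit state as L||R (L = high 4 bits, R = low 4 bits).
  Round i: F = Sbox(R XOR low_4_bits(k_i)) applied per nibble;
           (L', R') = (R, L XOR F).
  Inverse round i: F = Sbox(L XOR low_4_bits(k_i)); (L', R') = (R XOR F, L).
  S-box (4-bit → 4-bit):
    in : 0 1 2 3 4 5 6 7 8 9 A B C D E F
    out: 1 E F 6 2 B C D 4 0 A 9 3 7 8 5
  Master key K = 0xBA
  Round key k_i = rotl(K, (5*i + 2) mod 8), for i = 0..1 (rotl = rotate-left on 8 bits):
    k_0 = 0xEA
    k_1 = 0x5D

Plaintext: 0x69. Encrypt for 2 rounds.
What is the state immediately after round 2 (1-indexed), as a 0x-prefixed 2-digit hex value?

s_0 = plaintext = 0x69
s_1 = Round(s_0, k_0) = 0x90
s_2 = Round(s_1, k_1) = 0x0E

0x0E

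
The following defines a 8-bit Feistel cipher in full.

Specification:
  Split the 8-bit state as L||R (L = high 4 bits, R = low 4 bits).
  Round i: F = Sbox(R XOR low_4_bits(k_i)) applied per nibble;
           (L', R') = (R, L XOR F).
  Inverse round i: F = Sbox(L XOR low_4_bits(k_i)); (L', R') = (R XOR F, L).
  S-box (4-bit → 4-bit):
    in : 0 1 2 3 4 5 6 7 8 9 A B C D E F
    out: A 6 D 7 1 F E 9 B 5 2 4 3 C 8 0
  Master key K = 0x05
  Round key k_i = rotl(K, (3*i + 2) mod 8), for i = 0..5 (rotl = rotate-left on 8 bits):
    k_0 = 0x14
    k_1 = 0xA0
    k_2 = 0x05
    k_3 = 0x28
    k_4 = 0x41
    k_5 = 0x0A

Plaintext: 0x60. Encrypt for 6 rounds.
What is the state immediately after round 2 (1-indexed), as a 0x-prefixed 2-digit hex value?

s_0 = plaintext = 0x60
s_1 = Round(s_0, k_0) = 0x07
s_2 = Round(s_1, k_1) = 0x79
s_3 = Round(s_2, k_2) = 0x94
s_4 = Round(s_3, k_3) = 0x4A
s_5 = Round(s_4, k_4) = 0xA0
s_6 = Round(s_5, k_5) = 0x08

0x79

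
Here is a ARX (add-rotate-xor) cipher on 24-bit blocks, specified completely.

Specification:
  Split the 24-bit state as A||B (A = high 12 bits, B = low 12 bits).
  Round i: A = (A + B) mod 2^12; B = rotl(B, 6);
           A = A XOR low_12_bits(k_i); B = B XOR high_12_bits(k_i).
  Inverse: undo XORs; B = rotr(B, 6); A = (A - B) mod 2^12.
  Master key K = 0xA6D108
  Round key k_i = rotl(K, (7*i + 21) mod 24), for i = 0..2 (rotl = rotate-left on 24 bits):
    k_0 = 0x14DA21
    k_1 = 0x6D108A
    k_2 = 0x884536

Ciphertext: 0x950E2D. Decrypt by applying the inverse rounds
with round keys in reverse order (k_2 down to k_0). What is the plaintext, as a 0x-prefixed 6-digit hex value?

0x5E7FCE

s_0 = ciphertext = 0x950E2D
s_1 = InvRound(s_0, k_2) = 0x20CA5A
s_2 = InvRound(s_1, k_1) = 0xF942F2
s_3 = InvRound(s_2, k_0) = 0x5E7FCE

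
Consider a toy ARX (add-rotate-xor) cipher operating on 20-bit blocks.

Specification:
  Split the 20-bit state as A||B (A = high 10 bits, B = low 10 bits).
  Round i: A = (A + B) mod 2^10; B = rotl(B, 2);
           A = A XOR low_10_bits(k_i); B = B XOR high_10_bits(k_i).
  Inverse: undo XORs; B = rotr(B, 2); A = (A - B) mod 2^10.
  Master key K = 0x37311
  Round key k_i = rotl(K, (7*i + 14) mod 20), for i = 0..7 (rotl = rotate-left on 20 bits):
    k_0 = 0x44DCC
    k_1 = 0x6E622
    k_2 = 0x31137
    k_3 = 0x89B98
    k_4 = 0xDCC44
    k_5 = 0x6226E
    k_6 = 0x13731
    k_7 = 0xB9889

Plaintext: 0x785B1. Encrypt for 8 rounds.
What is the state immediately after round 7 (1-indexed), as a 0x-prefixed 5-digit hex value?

s_0 = plaintext = 0x785B1
s_1 = Round(s_0, k_0) = 0x97BD6
s_2 = Round(s_1, k_1) = 0x05AE2
s_3 = Round(s_2, k_2) = 0xF3F4E
s_4 = Round(s_3, k_3) = 0x2171D
s_5 = Round(s_4, k_4) = 0xF9B04
s_6 = Round(s_5, k_5) = 0x2119B
s_7 = Round(s_6, k_6) = 0x4BA20
s_8 = Round(s_7, k_7) = 0xF1E64

0x4BA20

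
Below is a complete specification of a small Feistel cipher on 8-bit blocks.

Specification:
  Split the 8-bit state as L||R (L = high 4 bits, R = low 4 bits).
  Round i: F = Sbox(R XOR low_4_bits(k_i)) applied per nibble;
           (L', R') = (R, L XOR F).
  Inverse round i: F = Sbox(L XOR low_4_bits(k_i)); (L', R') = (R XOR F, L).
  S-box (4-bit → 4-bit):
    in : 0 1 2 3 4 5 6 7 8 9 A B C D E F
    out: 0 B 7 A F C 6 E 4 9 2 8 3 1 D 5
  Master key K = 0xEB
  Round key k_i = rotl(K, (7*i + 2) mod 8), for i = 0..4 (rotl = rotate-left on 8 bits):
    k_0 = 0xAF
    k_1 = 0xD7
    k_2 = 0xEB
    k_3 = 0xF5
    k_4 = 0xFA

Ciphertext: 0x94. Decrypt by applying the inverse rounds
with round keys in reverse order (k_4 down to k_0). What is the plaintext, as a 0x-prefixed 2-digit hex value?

0xA9

s_0 = ciphertext = 0x94
s_1 = InvRound(s_0, k_4) = 0xE9
s_2 = InvRound(s_1, k_3) = 0x1E
s_3 = InvRound(s_2, k_2) = 0xC1
s_4 = InvRound(s_3, k_1) = 0x9C
s_5 = InvRound(s_4, k_0) = 0xA9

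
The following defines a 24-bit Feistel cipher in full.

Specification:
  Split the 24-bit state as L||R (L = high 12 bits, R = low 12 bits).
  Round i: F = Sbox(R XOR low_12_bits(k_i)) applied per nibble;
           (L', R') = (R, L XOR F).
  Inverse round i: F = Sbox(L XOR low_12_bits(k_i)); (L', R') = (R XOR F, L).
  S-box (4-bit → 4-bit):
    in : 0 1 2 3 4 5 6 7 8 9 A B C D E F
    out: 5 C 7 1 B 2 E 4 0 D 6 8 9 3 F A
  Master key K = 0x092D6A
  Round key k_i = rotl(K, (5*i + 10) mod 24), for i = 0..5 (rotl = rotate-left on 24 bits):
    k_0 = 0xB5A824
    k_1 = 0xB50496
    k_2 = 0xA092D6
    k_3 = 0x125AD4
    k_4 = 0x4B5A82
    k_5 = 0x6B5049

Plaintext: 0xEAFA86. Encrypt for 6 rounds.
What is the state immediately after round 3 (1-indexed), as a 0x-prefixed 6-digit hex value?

0x9A9182

s_0 = plaintext = 0xEAFA86
s_1 = Round(s_0, k_0) = 0xA869C8
s_2 = Round(s_1, k_1) = 0x9C89A9
s_3 = Round(s_2, k_2) = 0x9A9182
s_4 = Round(s_3, k_3) = 0x182187
s_5 = Round(s_4, k_4) = 0x1879D0
s_6 = Round(s_5, k_5) = 0x9D0C5A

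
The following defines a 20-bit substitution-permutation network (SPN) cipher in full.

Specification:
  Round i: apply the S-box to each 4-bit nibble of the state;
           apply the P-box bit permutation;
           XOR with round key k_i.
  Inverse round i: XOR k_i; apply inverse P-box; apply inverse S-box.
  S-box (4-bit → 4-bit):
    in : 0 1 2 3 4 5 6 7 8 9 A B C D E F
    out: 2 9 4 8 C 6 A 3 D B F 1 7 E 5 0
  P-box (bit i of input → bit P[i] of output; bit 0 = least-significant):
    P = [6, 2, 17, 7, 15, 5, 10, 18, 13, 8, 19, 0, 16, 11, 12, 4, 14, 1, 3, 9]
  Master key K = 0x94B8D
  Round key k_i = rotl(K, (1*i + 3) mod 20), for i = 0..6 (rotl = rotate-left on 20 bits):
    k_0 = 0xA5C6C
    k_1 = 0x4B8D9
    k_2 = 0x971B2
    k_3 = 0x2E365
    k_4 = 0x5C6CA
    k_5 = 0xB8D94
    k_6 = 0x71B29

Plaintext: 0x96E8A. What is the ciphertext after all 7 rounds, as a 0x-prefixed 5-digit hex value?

s_0 = plaintext = 0x96E8A
s_1 = Round(s_0, k_0) = 0x4B2BA
s_2 = Round(s_1, k_1) = 0xF3A15
s_3 = Round(s_2, k_2) = 0x7D0A7
s_4 = Round(s_3, k_3) = 0x63E13
s_5 = Round(s_4, k_4) = 0x96458
s_6 = Round(s_5, k_5) = 0x1C367
s_7 = Round(s_6, k_6) = 0x2414C

0x2414C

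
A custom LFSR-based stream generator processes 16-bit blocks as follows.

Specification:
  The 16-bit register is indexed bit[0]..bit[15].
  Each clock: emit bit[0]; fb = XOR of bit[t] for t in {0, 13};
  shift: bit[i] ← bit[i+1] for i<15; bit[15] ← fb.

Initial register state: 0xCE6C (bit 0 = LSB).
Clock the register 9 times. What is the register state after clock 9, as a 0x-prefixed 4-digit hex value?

0xDD67

reg_0 = 0xCE6C
clock 1: out=0, reg = 0x6736
clock 2: out=0, reg = 0xB39B
clock 3: out=1, reg = 0x59CD
clock 4: out=1, reg = 0xACE6
clock 5: out=0, reg = 0xD673
clock 6: out=1, reg = 0xEB39
clock 7: out=1, reg = 0x759C
clock 8: out=0, reg = 0xBACE
clock 9: out=0, reg = 0xDD67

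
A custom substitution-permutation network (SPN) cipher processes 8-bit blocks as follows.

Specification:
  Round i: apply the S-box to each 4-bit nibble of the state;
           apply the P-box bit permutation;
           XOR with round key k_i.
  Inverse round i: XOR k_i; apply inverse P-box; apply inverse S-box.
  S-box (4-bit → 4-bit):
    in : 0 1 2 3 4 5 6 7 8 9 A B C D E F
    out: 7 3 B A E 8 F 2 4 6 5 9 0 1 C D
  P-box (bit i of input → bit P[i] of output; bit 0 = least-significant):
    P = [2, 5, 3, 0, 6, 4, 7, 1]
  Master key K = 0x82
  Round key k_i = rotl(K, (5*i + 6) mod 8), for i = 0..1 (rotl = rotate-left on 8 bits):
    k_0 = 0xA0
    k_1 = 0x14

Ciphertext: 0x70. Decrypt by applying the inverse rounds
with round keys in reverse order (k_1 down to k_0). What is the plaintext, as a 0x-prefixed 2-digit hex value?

s_0 = ciphertext = 0x70
s_1 = InvRound(s_0, k_1) = 0xD1
s_2 = InvRound(s_1, k_0) = 0x13

0x13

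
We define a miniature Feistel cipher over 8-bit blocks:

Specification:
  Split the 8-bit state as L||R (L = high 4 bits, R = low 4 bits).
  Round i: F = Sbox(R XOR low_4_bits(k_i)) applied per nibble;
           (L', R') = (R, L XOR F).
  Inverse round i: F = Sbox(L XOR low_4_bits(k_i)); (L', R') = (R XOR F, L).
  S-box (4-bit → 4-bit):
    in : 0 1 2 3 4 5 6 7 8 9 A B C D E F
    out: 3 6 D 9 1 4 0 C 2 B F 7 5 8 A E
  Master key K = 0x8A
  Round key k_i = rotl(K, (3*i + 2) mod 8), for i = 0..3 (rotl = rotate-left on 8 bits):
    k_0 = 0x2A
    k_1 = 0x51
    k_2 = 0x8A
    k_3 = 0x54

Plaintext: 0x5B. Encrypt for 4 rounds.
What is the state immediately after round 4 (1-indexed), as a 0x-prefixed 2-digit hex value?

0x6B

s_0 = plaintext = 0x5B
s_1 = Round(s_0, k_0) = 0xB3
s_2 = Round(s_1, k_1) = 0x36
s_3 = Round(s_2, k_2) = 0x66
s_4 = Round(s_3, k_3) = 0x6B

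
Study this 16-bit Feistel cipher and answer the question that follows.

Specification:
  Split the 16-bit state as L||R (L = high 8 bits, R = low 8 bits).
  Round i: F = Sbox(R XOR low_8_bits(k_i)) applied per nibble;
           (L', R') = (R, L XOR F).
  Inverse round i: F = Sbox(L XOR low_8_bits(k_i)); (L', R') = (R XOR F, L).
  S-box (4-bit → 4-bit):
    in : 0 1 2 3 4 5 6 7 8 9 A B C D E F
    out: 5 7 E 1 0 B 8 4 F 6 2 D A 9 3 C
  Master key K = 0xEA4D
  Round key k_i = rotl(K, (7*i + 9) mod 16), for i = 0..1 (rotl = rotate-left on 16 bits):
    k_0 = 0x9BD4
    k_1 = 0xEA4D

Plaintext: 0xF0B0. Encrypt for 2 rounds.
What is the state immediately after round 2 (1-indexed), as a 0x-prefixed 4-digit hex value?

0x70A9

s_0 = plaintext = 0xF0B0
s_1 = Round(s_0, k_0) = 0xB070
s_2 = Round(s_1, k_1) = 0x70A9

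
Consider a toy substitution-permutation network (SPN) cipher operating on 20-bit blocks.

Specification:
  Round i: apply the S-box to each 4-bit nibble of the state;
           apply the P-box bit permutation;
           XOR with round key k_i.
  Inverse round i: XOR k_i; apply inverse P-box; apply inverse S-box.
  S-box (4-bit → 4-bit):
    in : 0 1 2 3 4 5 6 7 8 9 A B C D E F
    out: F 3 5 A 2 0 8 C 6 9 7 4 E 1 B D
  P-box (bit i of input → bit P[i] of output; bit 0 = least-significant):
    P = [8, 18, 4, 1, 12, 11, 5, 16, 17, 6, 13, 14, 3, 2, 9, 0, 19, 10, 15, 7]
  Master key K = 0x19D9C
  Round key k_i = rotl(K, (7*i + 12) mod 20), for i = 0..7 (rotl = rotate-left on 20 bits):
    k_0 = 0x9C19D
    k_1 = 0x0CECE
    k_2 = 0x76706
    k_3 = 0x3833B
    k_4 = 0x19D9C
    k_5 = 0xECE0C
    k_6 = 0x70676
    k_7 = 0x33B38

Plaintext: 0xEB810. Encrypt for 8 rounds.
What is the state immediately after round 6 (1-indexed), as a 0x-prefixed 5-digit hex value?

s_0 = plaintext = 0xEB810
s_1 = Round(s_0, k_0) = 0x5FE4F
s_2 = Round(s_1, k_1) = 0x28595
s_3 = Round(s_2, k_2) = 0xEF502
s_4 = Round(s_3, k_3) = 0xA9C82
s_5 = Round(s_4, k_4) = 0x970E5
s_6 = Round(s_5, k_5) = 0x5B4CD
s_7 = Round(s_6, k_6) = 0x60D16
s_8 = Round(s_7, k_7) = 0x121B7

0x5B4CD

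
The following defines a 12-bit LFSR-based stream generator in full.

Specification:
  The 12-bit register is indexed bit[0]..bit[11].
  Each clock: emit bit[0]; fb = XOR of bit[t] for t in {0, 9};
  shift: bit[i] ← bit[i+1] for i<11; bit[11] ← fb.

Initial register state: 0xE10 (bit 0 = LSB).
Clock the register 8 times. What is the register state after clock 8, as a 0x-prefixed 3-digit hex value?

0x6FE

reg_0 = 0xE10
clock 1: out=0, reg = 0xF08
clock 2: out=0, reg = 0xF84
clock 3: out=0, reg = 0xFC2
clock 4: out=0, reg = 0xFE1
clock 5: out=1, reg = 0x7F0
clock 6: out=0, reg = 0xBF8
clock 7: out=0, reg = 0xDFC
clock 8: out=0, reg = 0x6FE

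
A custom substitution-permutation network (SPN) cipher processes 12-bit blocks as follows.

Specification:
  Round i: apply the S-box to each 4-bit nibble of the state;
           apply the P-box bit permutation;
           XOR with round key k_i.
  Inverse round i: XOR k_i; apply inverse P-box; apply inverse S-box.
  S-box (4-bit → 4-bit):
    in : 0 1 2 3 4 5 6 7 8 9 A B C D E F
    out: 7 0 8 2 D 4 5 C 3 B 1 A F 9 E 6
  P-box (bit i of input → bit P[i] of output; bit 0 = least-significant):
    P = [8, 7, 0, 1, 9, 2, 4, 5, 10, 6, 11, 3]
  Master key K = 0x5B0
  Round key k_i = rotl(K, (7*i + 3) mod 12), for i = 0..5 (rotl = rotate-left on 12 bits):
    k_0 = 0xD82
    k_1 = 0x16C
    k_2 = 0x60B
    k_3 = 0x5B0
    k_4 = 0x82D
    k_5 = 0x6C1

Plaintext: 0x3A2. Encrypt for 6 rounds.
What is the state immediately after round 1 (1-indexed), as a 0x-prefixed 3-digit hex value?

s_0 = plaintext = 0x3A2
s_1 = Round(s_0, k_0) = 0xFC0
s_2 = Round(s_1, k_1) = 0xA99
s_3 = Round(s_2, k_2) = 0x1AD
s_4 = Round(s_3, k_3) = 0x6B2
s_5 = Round(s_4, k_4) = 0x40B
s_6 = Round(s_5, k_5) = 0x85F

0xFC0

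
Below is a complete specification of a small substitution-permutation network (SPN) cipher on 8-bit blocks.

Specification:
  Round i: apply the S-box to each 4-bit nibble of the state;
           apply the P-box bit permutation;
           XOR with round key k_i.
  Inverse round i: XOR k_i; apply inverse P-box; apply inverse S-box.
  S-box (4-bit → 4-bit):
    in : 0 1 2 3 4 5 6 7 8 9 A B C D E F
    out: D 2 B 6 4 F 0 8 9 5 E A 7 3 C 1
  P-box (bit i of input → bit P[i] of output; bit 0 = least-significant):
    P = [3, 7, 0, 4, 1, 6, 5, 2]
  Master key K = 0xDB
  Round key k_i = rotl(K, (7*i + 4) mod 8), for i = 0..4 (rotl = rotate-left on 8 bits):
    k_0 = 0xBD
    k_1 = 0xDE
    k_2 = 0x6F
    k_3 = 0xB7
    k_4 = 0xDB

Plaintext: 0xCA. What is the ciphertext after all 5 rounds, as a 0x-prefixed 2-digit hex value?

0x9B

s_0 = plaintext = 0xCA
s_1 = Round(s_0, k_0) = 0x4E
s_2 = Round(s_1, k_1) = 0xEF
s_3 = Round(s_2, k_2) = 0x43
s_4 = Round(s_3, k_3) = 0x16
s_5 = Round(s_4, k_4) = 0x9B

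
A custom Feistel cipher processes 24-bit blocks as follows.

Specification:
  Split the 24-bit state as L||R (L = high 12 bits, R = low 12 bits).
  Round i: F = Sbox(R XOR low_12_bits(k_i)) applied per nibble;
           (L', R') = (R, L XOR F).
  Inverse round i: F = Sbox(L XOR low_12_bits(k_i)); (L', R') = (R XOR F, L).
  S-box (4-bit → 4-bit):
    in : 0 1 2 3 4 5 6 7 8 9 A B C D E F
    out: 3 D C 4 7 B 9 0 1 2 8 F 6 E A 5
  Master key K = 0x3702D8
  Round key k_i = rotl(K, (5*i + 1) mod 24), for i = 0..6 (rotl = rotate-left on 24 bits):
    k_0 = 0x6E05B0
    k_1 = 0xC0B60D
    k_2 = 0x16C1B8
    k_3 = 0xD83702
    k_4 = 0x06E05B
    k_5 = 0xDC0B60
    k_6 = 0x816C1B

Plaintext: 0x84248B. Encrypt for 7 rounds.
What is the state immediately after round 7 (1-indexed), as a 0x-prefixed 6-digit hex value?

0x41528F

s_0 = plaintext = 0x84248B
s_1 = Round(s_0, k_0) = 0x48B50D
s_2 = Round(s_1, k_1) = 0x50D0B8
s_3 = Round(s_2, k_2) = 0x0B883E
s_4 = Round(s_3, k_3) = 0x83E5FE
s_5 = Round(s_4, k_4) = 0x5FE3B5
s_6 = Round(s_5, k_5) = 0x3B5415
s_7 = Round(s_6, k_6) = 0x41528F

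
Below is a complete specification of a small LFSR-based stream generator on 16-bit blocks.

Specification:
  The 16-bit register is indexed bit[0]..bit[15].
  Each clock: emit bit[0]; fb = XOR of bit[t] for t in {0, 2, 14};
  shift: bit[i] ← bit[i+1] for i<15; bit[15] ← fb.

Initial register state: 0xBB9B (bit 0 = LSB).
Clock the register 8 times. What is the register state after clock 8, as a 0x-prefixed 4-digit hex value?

reg_0 = 0xBB9B
clock 1: out=1, reg = 0xDDCD
clock 2: out=1, reg = 0xEEE6
clock 3: out=0, reg = 0x7773
clock 4: out=1, reg = 0x3BB9
clock 5: out=1, reg = 0x9DDC
clock 6: out=0, reg = 0xCEEE
clock 7: out=0, reg = 0x6777
clock 8: out=1, reg = 0xB3BB

0xB3BB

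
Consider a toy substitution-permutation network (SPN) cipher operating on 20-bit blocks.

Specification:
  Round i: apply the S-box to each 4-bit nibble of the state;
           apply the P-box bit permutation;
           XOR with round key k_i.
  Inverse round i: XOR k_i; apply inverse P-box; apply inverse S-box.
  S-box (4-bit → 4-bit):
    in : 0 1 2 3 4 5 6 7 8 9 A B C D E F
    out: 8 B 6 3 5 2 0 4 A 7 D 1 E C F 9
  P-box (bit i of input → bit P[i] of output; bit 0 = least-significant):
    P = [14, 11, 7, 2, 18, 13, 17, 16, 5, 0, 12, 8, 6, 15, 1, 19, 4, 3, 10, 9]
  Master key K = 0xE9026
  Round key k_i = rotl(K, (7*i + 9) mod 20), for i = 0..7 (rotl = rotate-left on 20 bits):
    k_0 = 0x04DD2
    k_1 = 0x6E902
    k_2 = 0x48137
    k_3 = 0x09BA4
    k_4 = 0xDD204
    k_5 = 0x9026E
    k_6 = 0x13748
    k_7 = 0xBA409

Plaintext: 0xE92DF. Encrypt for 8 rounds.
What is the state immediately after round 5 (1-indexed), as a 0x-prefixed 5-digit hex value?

0x09399

s_0 = plaintext = 0xE92DF
s_1 = Round(s_0, k_0) = 0x39B8D
s_2 = Round(s_1, k_1) = 0x749FC
s_3 = Round(s_2, k_2) = 0x19DD0
s_4 = Round(s_3, k_3) = 0x308FA
s_5 = Round(s_4, k_4) = 0x09399
s_6 = Round(s_5, k_5) = 0xFE88D
s_7 = Round(s_6, k_6) = 0x8949F
s_8 = Round(s_7, k_7) = 0xD5667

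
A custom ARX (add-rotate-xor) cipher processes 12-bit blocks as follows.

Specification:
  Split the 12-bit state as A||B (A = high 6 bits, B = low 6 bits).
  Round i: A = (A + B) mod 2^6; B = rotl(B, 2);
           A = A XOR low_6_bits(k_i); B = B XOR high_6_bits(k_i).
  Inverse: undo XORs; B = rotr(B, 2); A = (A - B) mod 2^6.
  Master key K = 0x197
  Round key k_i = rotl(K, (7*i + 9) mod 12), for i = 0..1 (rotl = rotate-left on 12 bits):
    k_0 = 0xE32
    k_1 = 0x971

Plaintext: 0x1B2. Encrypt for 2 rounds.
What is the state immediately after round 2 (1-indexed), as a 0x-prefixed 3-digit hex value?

0x32A

s_0 = plaintext = 0x1B2
s_1 = Round(s_0, k_0) = 0x2B3
s_2 = Round(s_1, k_1) = 0x32A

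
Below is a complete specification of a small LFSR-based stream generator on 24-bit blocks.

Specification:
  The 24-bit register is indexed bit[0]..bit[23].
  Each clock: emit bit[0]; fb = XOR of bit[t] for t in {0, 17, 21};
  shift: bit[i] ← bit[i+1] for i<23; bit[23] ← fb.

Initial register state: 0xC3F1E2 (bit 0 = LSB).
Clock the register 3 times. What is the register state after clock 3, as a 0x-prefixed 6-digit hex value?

0xB87E3C

reg_0 = 0xC3F1E2
clock 1: out=0, reg = 0xE1F8F1
clock 2: out=1, reg = 0x70FC78
clock 3: out=0, reg = 0xB87E3C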